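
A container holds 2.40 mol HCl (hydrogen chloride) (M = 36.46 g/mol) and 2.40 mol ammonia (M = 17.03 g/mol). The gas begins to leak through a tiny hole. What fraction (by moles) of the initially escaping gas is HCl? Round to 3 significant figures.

0.406

Effusion rate of each component ∝ n_i/√M_i (partial pressure × 1/√M).
Mole fraction of HCl in the effusate = (n_HCl/√M_HCl) / (n_HCl/√M_HCl + n_NH₃/√M_NH₃)
= (2.40/√36.46) / (2.40/√36.46 + 2.40/√17.03) = 0.3975/(0.3975 + 0.5816) = 0.406.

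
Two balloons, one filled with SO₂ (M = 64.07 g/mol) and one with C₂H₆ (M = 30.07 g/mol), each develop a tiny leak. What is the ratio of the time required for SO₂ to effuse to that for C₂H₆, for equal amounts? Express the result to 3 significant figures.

1.46

By Graham's law, t_SO₂/t_C₂H₆ = √(M_SO₂/M_C₂H₆) = √(64.07/30.07) = √2.131 = 1.46.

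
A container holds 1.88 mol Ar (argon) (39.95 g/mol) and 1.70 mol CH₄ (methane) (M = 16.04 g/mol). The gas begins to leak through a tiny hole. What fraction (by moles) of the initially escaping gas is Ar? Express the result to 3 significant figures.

0.412

Each component's effusion rate ∝ (its partial pressure)·(1/√M) ∝ n_i/√M_i.
x_Ar(eff) = (n_Ar/√M_Ar) / (n_Ar/√M_Ar + n_CH₄/√M_CH₄)
= (1.88/√39.95) / (1.88/√39.95 + 1.70/√16.04) = 0.2974/(0.2974 + 0.4245) = 0.412.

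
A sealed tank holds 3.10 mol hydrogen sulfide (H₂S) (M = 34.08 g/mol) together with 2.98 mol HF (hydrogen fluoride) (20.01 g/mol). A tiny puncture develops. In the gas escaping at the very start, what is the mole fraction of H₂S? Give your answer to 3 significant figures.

0.444

The effusion rate of species i is ∝ p_i/√M_i ∝ n_i/√M_i.
x_H₂S(eff) = (n_H₂S/√M_H₂S) / (n_H₂S/√M_H₂S + n_HF/√M_HF)
= (3.10/√34.08) / (3.10/√34.08 + 2.98/√20.01) = 0.5310/(0.5310 + 0.6662) = 0.444.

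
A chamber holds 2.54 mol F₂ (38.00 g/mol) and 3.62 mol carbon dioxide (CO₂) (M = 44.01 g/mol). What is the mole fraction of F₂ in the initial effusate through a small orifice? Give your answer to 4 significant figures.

Each component's effusion rate ∝ (its partial pressure)·(1/√M) ∝ n_i/√M_i.
So x_F₂ in the escaping gas = (n_F₂/√M_F₂) / Σ(n_i/√M_i)
= (2.54/√38.00) / (2.54/√38.00 + 3.62/√44.01) = 0.4120/(0.4120 + 0.5457) = 0.4302.

0.4302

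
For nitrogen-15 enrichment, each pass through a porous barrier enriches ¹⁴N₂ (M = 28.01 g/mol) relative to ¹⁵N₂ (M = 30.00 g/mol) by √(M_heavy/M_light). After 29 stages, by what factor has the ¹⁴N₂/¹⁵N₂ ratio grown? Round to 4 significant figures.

Overall factor = α^29 with α = √(30.00/28.01), i.e. (30.00/28.01)^(29/2).
= 1.07105^(29/2) = 2.705.

2.705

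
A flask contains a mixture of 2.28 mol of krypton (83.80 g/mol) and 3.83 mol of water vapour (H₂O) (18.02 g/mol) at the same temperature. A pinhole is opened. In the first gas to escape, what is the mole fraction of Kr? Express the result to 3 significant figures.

0.216

Each component's effusion rate ∝ (its partial pressure)·(1/√M) ∝ n_i/√M_i.
x_Kr(eff) = (n_Kr/√M_Kr) / (n_Kr/√M_Kr + n_H₂O/√M_H₂O)
= (2.28/√83.80) / (2.28/√83.80 + 3.83/√18.02) = 0.2491/(0.2491 + 0.9022) = 0.216.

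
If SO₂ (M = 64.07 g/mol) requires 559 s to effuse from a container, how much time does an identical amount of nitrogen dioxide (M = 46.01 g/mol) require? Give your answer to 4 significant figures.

473.7 s

By Graham's law, t_NO₂/t_SO₂ = √(M_NO₂/M_SO₂) = √(46.01/64.07) = √0.7181 = 0.8474.
So the time for NO₂ is 559 × 0.8474 = 473.7 s.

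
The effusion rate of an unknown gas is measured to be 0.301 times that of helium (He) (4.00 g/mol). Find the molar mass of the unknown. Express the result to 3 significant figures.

From Graham's law, rate_X/rate_He = √(M_He/M_X).
0.301 = √(4.00/M_X)
M_X = 4.00 / 0.301² = 4.00 / 0.09060 = 44.1 g/mol

44.1 g/mol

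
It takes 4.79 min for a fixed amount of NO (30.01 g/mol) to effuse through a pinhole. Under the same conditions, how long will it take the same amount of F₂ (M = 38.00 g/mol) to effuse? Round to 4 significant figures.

Graham's law gives t_F₂/t_NO = √(M_F₂/M_NO) = √(38.00/30.01) = √1.266 = 1.125.
So the time for F₂ is 4.79 × 1.125 = 5.390 min.

5.390 min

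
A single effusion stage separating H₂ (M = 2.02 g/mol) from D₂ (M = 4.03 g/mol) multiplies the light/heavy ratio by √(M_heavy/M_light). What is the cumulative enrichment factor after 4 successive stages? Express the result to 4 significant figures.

Each stage multiplies the ratio by α = √(4.03/2.02), so after 4 stages the overall factor is α^4 = (4.03/2.02)^(4/2).
= 1.99505^2 = 3.980.

3.980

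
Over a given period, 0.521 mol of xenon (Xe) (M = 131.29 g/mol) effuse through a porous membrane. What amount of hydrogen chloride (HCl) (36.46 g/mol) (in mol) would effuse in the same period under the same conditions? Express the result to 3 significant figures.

Using Graham's law: rate_HCl/rate_Xe = √(M_Xe/M_HCl) = √(131.29/36.46) = √3.601 = 1.898.
So the amount for HCl is 0.521 × 1.898 = 0.989 mol.

0.989 mol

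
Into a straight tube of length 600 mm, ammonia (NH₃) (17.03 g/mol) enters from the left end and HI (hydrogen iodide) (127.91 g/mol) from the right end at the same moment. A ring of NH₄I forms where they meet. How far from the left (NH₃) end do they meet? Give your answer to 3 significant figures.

The fronts meet when d_NH₃ + d_HI = L with d_NH₃/d_HI = √(M_HI/M_NH₃) (Graham's law). Here √(M_HI/M_NH₃) = √(127.91/17.03) = 2.741.
With d_NH₃ + d_HI = 600 mm, d_HI = 600/(1 + 2.741) = 160.4 mm.
d_NH₃ = 600 − 160.4 = 440 mm.

440 mm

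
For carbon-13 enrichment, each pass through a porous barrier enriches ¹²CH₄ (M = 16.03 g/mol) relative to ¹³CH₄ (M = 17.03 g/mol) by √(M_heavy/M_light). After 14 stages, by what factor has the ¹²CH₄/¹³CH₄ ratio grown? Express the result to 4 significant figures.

After 14 stages the ratio has grown by (√(17.03/16.03))^14 = (17.03/16.03)^(14/2).
= 1.06238^7 = 1.527.

1.527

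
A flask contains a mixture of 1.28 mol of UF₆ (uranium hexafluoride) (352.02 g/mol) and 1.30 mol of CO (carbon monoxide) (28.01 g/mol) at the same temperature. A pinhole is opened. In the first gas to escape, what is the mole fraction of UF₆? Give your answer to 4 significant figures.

0.2174

Each component's effusion rate ∝ (its partial pressure)·(1/√M) ∝ n_i/√M_i.
So x_UF₆ in the escaping gas = (n_UF₆/√M_UF₆) / Σ(n_i/√M_i)
= (1.28/√352.02) / (1.28/√352.02 + 1.30/√28.01) = 0.06822/(0.06822 + 0.2456) = 0.2174.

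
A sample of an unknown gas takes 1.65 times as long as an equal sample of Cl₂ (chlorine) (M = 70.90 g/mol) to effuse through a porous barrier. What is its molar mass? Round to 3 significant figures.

From Graham's law, t_X/t_Cl₂ = √(M_X/M_Cl₂).
1.65 = √(M_X/70.90)
M_X = 70.90 × 1.65² = 70.90 × 2.722 = 193 g/mol

193 g/mol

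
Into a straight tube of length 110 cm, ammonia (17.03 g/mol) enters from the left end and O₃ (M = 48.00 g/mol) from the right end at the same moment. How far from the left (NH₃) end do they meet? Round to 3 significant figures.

The fronts meet when d_NH₃ + d_O₃ = L with d_NH₃/d_O₃ = √(M_O₃/M_NH₃) (Graham's law). Here √(M_O₃/M_NH₃) = √(48.00/17.03) = 1.679.
With d_NH₃ + d_O₃ = 110 cm, d_O₃ = 110/(1 + 1.679) = 41.06 cm.
d_NH₃ = 110 − 41.06 = 68.9 cm.

68.9 cm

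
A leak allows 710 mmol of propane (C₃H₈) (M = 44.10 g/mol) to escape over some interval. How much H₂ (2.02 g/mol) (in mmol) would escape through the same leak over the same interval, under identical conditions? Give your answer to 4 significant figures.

Graham's law gives rate_H₂/rate_C₃H₈ = √(M_C₃H₈/M_H₂) = √(44.10/2.02) = √21.83 = 4.672.
So the amount for H₂ is 710 × 4.672 = 3317 mmol.

3317 mmol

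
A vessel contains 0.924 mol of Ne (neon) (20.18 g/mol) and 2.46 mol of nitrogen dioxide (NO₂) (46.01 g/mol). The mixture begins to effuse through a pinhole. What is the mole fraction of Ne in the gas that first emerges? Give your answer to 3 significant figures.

Each component's effusion rate ∝ (its partial pressure)·(1/√M) ∝ n_i/√M_i.
So x_Ne in the escaping gas = (n_Ne/√M_Ne) / Σ(n_i/√M_i)
= (0.924/√20.18) / (0.924/√20.18 + 2.46/√46.01) = 0.2057/(0.2057 + 0.3627) = 0.362.

0.362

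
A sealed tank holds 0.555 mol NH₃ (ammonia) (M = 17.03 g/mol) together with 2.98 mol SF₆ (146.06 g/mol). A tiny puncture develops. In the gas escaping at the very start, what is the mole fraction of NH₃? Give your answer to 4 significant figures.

0.3529

Effusion rate of each component ∝ n_i/√M_i (partial pressure × 1/√M).
So x_NH₃ in the escaping gas = (n_NH₃/√M_NH₃) / Σ(n_i/√M_i)
= (0.555/√17.03) / (0.555/√17.03 + 2.98/√146.06) = 0.1345/(0.1345 + 0.2466) = 0.3529.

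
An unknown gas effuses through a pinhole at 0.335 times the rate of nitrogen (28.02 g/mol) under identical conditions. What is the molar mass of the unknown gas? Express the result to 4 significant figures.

Graham's law gives rate_X/rate_N₂ = √(M_N₂/M_X).
0.335 = √(28.02/M_X)
M_X = 28.02 / 0.335² = 28.02 / 0.1122 = 249.7 g/mol

249.7 g/mol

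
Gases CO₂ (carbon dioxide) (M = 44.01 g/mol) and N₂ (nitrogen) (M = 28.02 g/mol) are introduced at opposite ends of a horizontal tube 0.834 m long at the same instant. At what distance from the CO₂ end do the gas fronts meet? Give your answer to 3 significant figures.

The fronts meet when d_CO₂ + d_N₂ = L with d_CO₂/d_N₂ = √(M_N₂/M_CO₂) (Graham's law). Here √(M_N₂/M_CO₂) = √(28.02/44.01) = 0.7979.
With d_CO₂ + d_N₂ = 0.834 m, d_N₂ = 0.834/(1 + 0.7979) = 0.4639 m.
d_CO₂ = 0.834 − 0.4639 = 0.370 m.

0.370 m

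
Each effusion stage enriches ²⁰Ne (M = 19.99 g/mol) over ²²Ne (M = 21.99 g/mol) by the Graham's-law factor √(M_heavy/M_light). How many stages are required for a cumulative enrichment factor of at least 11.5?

With α = √(21.99/19.99) per stage, ln α = ½ ln(1.10005) = 0.04768.
Need α^N ≥ 11.5 ⇒ N ≥ ln(11.5) / ln α = 2.442 / 0.04768 = 51.23.
So at least 52 stages are needed.

52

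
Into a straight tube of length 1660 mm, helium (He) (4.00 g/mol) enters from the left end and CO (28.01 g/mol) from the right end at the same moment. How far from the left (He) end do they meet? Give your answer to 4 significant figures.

The fronts meet when d_He + d_CO = L with d_He/d_CO = √(M_CO/M_He) (Graham's law). Here √(M_CO/M_He) = √(28.01/4.00) = 2.646.
With d_He + d_CO = 1660 mm, d_CO = 1660/(1 + 2.646) = 455.3 mm.
d_He = 1660 − 455.3 = 1205 mm.

1205 mm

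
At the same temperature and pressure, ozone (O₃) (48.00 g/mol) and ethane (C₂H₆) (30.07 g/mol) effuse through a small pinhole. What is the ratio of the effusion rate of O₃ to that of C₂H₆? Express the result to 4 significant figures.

From Graham's law, rate_O₃/rate_C₂H₆ = √(M_C₂H₆/M_O₃) = √(30.07/48.00) = √0.6265 = 0.7915.

0.7915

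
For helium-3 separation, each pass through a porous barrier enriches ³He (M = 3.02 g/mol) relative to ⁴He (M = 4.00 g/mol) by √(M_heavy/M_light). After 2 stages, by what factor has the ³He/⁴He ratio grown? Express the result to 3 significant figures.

1.32

Overall factor = α^2 with α = √(4.00/3.02), i.e. (4.00/3.02)^(2/2).
= 1.32450^1 = 1.32.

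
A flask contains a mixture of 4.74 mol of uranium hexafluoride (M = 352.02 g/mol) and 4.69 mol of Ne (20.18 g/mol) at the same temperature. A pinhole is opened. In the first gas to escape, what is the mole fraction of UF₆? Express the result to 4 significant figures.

0.1948

Each component's effusion rate ∝ (its partial pressure)·(1/√M) ∝ n_i/√M_i.
x_UF₆(eff) = (n_UF₆/√M_UF₆) / (n_UF₆/√M_UF₆ + n_Ne/√M_Ne)
= (4.74/√352.02) / (4.74/√352.02 + 4.69/√20.18) = 0.2526/(0.2526 + 1.044) = 0.1948.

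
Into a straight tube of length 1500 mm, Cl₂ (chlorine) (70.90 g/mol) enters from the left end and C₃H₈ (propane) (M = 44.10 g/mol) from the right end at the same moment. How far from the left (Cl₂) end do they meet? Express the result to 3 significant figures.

661 mm

Distances travelled in equal time are proportional to diffusion rates, so d_Cl₂/d_C₃H₈ = √(M_C₃H₈/M_Cl₂) = √(44.10/70.90) = 0.7887.
With d_Cl₂ + d_C₃H₈ = 1500 mm, d_C₃H₈ = 1500/(1 + 0.7887) = 838.6 mm.
d_Cl₂ = 1500 − 838.6 = 661 mm.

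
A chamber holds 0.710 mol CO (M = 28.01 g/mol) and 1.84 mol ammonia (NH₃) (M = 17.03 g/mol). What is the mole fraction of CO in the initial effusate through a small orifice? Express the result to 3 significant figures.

0.231

Effusion rate of each component ∝ n_i/√M_i (partial pressure × 1/√M).
Mole fraction of CO in the effusate = (n_CO/√M_CO) / (n_CO/√M_CO + n_NH₃/√M_NH₃)
= (0.710/√28.01) / (0.710/√28.01 + 1.84/√17.03) = 0.1342/(0.1342 + 0.4459) = 0.231.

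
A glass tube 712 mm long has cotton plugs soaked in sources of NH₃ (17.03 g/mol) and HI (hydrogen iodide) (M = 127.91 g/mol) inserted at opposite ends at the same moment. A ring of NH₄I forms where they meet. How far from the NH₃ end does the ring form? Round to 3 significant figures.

522 mm

The fronts meet when d_NH₃ + d_HI = L with d_NH₃/d_HI = √(M_HI/M_NH₃) (Graham's law). Here √(M_HI/M_NH₃) = √(127.91/17.03) = 2.741.
With d_NH₃ + d_HI = 712 mm, d_HI = 712/(1 + 2.741) = 190.3 mm.
d_NH₃ = 712 − 190.3 = 522 mm.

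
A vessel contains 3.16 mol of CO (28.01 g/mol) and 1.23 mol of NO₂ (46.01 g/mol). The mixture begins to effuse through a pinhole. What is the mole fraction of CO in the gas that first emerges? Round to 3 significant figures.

0.767

Each component's effusion rate ∝ (its partial pressure)·(1/√M) ∝ n_i/√M_i.
x_CO(eff) = (n_CO/√M_CO) / (n_CO/√M_CO + n_NO₂/√M_NO₂)
= (3.16/√28.01) / (3.16/√28.01 + 1.23/√46.01) = 0.5971/(0.5971 + 0.1813) = 0.767.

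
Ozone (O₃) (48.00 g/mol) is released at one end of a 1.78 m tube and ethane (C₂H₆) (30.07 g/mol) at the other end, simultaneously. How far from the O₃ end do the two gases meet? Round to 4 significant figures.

Graham's law gives d_O₃/d_C₂H₆ = rate_O₃/rate_C₂H₆ = √(M_C₂H₆/M_O₃) = √(30.07/48.00) = 0.7915.
With d_O₃ + d_C₂H₆ = 1.78 m, d_C₂H₆ = 1.78/(1 + 0.7915) = 0.9936 m.
d_O₃ = 1.78 − 0.9936 = 0.7864 m.

0.7864 m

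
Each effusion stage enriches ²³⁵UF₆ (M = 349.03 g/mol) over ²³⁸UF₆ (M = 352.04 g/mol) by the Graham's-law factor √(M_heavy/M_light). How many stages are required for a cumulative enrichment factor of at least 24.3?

744

With α = √(352.04/349.03) per stage, ln α = ½ ln(1.00862) = 0.004293.
Need α^N ≥ 24.3 ⇒ N ≥ ln(24.3) / ln α = 3.190 / 0.004293 = 743.10.
So at least 744 stages are needed.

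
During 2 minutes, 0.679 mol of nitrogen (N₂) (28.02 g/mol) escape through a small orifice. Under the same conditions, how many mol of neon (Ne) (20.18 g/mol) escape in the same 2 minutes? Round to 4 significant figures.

0.8001 mol

From Graham's law, rate_Ne/rate_N₂ = √(M_N₂/M_Ne) = √(28.02/20.18) = √1.389 = 1.178.
So the amount for Ne is 0.679 × 1.178 = 0.8001 mol.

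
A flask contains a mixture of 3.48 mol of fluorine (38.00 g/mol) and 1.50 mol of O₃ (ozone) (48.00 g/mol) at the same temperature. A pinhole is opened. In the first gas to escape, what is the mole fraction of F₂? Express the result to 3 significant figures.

0.723

Effusion rate of each component ∝ n_i/√M_i (partial pressure × 1/√M).
x_F₂(eff) = (n_F₂/√M_F₂) / (n_F₂/√M_F₂ + n_O₃/√M_O₃)
= (3.48/√38.00) / (3.48/√38.00 + 1.50/√48.00) = 0.5645/(0.5645 + 0.2165) = 0.723.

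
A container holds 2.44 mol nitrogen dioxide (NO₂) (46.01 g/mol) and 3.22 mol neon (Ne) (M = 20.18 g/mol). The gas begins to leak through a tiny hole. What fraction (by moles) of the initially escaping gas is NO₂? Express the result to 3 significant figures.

0.334

The effusion rate of species i is ∝ p_i/√M_i ∝ n_i/√M_i.
Mole fraction of NO₂ in the effusate = (n_NO₂/√M_NO₂) / (n_NO₂/√M_NO₂ + n_Ne/√M_Ne)
= (2.44/√46.01) / (2.44/√46.01 + 3.22/√20.18) = 0.3597/(0.3597 + 0.7168) = 0.334.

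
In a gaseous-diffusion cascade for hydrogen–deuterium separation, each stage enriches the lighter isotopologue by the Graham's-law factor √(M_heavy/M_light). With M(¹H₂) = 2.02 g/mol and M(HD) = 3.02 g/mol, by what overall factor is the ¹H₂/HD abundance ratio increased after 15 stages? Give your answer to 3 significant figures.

20.4

After 15 stages the ratio has grown by (√(3.02/2.02))^15 = (3.02/2.02)^(15/2).
= 1.49505^(15/2) = 20.4.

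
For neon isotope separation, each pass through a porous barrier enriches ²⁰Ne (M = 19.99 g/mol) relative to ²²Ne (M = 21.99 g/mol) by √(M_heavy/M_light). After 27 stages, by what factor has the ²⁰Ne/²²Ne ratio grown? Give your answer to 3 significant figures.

Each stage multiplies the ratio by α = √(21.99/19.99), so after 27 stages the overall factor is α^27 = (21.99/19.99)^(27/2).
= 1.10005^(27/2) = 3.62.

3.62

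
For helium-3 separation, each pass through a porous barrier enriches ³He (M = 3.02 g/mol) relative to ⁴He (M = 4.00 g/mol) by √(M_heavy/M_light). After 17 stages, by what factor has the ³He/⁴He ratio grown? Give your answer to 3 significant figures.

10.9

Overall factor = α^17 with α = √(4.00/3.02), i.e. (4.00/3.02)^(17/2).
= 1.32450^(17/2) = 10.9.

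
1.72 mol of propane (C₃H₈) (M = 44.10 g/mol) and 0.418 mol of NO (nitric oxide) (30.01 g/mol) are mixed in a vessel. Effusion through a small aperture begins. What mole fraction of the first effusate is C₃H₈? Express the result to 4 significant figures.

Effusion rate of each component ∝ n_i/√M_i (partial pressure × 1/√M).
Mole fraction of C₃H₈ in the effusate = (n_C₃H₈/√M_C₃H₈) / (n_C₃H₈/√M_C₃H₈ + n_NO/√M_NO)
= (1.72/√44.10) / (1.72/√44.10 + 0.418/√30.01) = 0.2590/(0.2590 + 0.07630) = 0.7724.

0.7724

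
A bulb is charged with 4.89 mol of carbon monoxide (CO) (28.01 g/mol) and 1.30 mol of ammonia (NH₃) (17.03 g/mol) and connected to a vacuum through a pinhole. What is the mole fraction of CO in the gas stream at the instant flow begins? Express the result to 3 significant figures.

Each component's effusion rate ∝ (its partial pressure)·(1/√M) ∝ n_i/√M_i.
So x_CO in the escaping gas = (n_CO/√M_CO) / Σ(n_i/√M_i)
= (4.89/√28.01) / (4.89/√28.01 + 1.30/√17.03) = 0.9240/(0.9240 + 0.3150) = 0.746.

0.746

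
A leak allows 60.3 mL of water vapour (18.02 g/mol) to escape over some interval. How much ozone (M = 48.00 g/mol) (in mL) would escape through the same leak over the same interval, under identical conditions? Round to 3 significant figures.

Graham's law gives rate_O₃/rate_H₂O = √(M_H₂O/M_O₃) = √(18.02/48.00) = √0.3754 = 0.6127.
So the volume for O₃ is 60.3 × 0.6127 = 36.9 mL.

36.9 mL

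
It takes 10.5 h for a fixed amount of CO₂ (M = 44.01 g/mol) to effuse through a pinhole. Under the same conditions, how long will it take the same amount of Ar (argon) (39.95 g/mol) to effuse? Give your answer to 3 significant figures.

Graham's law gives t_Ar/t_CO₂ = √(M_Ar/M_CO₂) = √(39.95/44.01) = √0.9077 = 0.9528.
So the time for Ar is 10.5 × 0.9528 = 10.0 h.

10.0 h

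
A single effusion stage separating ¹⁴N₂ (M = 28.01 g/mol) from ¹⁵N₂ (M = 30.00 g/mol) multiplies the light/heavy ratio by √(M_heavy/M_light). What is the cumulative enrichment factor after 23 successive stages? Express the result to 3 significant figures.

2.20

Overall factor = α^23 with α = √(30.00/28.01), i.e. (30.00/28.01)^(23/2).
= 1.07105^(23/2) = 2.20.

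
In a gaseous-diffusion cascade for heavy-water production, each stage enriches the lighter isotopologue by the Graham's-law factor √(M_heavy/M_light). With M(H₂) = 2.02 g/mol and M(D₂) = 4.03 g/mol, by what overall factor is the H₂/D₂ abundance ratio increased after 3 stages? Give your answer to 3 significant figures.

After 3 stages the ratio has grown by (√(4.03/2.02))^3 = (4.03/2.02)^(3/2).
= 1.99505^(3/2) = 2.82.

2.82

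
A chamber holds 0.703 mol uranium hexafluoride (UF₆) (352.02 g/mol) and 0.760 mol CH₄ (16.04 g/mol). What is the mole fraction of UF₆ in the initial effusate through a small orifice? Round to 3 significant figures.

Each component's effusion rate ∝ (its partial pressure)·(1/√M) ∝ n_i/√M_i.
Mole fraction of UF₆ in the effusate = (n_UF₆/√M_UF₆) / (n_UF₆/√M_UF₆ + n_CH₄/√M_CH₄)
= (0.703/√352.02) / (0.703/√352.02 + 0.760/√16.04) = 0.03747/(0.03747 + 0.1898) = 0.165.

0.165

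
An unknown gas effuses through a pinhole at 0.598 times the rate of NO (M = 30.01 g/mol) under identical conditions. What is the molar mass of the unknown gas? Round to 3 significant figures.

Since effusion rate ∝ 1/√M, rate_X/rate_NO = √(M_NO/M_X).
0.598 = √(30.01/M_X)
M_X = 30.01 / 0.598² = 30.01 / 0.3576 = 83.9 g/mol

83.9 g/mol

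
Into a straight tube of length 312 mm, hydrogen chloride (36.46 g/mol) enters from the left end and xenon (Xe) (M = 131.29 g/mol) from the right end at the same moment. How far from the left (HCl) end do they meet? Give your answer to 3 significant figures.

Graham's law gives d_HCl/d_Xe = rate_HCl/rate_Xe = √(M_Xe/M_HCl) = √(131.29/36.46) = 1.898.
With d_HCl + d_Xe = 312 mm, d_Xe = 312/(1 + 1.898) = 107.7 mm.
d_HCl = 312 − 107.7 = 204 mm.

204 mm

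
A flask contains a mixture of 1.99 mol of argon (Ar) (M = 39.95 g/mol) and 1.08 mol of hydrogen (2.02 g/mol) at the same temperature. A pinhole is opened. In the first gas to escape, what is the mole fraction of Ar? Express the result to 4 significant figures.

Each component's effusion rate ∝ (its partial pressure)·(1/√M) ∝ n_i/√M_i.
x_Ar(eff) = (n_Ar/√M_Ar) / (n_Ar/√M_Ar + n_H₂/√M_H₂)
= (1.99/√39.95) / (1.99/√39.95 + 1.08/√2.02) = 0.3148/(0.3148 + 0.7599) = 0.2930.

0.2930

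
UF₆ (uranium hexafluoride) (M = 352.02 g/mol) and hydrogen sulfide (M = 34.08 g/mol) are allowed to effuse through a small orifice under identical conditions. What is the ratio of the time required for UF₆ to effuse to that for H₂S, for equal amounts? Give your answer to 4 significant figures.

3.214

Graham's law gives t_UF₆/t_H₂S = √(M_UF₆/M_H₂S) = √(352.02/34.08) = √10.33 = 3.214.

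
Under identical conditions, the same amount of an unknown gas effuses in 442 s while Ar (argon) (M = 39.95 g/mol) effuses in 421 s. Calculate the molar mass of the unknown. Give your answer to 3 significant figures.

Graham's law gives t_X/t_Ar = √(M_X/M_Ar).
442/421 = 1.050 = √(M_X/39.95)
M_X = 39.95 × 1.050² = 39.95 × 1.102 = 44.0 g/mol

44.0 g/mol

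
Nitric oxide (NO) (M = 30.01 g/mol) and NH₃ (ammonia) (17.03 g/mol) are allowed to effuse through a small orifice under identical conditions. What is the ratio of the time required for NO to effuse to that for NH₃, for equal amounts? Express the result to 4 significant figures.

1.327

By Graham's law, t_NO/t_NH₃ = √(M_NO/M_NH₃) = √(30.01/17.03) = √1.762 = 1.327.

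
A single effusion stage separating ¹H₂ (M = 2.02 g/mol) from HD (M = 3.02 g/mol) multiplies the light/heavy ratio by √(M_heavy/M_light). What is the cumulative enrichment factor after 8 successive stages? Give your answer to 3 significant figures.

5.00

Overall factor = α^8 with α = √(3.02/2.02), i.e. (3.02/2.02)^(8/2).
= 1.49505^4 = 5.00.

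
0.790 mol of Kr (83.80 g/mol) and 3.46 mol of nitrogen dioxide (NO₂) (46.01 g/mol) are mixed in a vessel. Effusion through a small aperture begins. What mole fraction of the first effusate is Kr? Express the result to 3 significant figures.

0.145

The effusion rate of species i is ∝ p_i/√M_i ∝ n_i/√M_i.
Mole fraction of Kr in the effusate = (n_Kr/√M_Kr) / (n_Kr/√M_Kr + n_NO₂/√M_NO₂)
= (0.790/√83.80) / (0.790/√83.80 + 3.46/√46.01) = 0.08630/(0.08630 + 0.5101) = 0.145.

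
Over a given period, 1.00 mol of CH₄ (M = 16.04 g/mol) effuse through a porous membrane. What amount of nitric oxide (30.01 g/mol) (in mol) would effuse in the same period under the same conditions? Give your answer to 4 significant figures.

From Graham's law, rate_NO/rate_CH₄ = √(M_CH₄/M_NO) = √(16.04/30.01) = √0.5345 = 0.7311.
So the amount for NO is 1.00 × 0.7311 = 0.7311 mol.

0.7311 mol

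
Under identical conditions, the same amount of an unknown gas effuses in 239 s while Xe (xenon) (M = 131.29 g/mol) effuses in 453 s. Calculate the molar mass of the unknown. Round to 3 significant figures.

By Graham's law, t_X/t_Xe = √(M_X/M_Xe).
239/453 = 0.5276 = √(M_X/131.29)
M_X = 131.29 × 0.5276² = 131.29 × 0.2784 = 36.5 g/mol

36.5 g/mol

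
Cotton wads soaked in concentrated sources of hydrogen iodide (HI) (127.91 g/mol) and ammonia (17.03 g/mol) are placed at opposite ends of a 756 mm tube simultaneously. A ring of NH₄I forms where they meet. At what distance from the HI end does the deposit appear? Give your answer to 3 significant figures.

Distances travelled in equal time are proportional to diffusion rates, so d_HI/d_NH₃ = √(M_NH₃/M_HI) = √(17.03/127.91) = 0.3649.
With d_HI + d_NH₃ = 756 mm, d_NH₃ = 756/(1 + 0.3649) = 553.9 mm.
d_HI = 756 − 553.9 = 202 mm.

202 mm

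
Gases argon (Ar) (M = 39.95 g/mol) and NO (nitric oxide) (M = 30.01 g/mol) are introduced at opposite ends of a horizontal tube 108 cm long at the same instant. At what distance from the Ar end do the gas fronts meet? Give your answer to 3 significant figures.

Graham's law gives d_Ar/d_NO = rate_Ar/rate_NO = √(M_NO/M_Ar) = √(30.01/39.95) = 0.8667.
With d_Ar + d_NO = 108 cm, d_NO = 108/(1 + 0.8667) = 57.86 cm.
d_Ar = 108 − 57.86 = 50.1 cm.

50.1 cm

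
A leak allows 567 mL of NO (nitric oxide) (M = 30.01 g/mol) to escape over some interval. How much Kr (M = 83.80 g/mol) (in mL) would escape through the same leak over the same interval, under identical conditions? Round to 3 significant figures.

339 mL

From Graham's law, rate_Kr/rate_NO = √(M_NO/M_Kr) = √(30.01/83.80) = √0.3581 = 0.5984.
So the volume for Kr is 567 × 0.5984 = 339 mL.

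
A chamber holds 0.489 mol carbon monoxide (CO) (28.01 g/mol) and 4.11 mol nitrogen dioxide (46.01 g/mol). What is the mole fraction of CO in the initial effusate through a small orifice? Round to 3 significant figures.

0.132

Rate_i ∝ x_i/√M_i (Graham's law weighted by mole fraction), so the effusate composition follows n_i/√M_i.
Mole fraction of CO in the effusate = (n_CO/√M_CO) / (n_CO/√M_CO + n_NO₂/√M_NO₂)
= (0.489/√28.01) / (0.489/√28.01 + 4.11/√46.01) = 0.09240/(0.09240 + 0.6059) = 0.132.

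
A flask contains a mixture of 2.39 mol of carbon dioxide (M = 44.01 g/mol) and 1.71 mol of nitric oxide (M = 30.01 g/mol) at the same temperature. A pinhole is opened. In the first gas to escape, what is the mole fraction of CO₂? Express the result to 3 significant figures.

0.536

Effusion rate of each component ∝ n_i/√M_i (partial pressure × 1/√M).
x_CO₂(eff) = (n_CO₂/√M_CO₂) / (n_CO₂/√M_CO₂ + n_NO/√M_NO)
= (2.39/√44.01) / (2.39/√44.01 + 1.71/√30.01) = 0.3603/(0.3603 + 0.3121) = 0.536.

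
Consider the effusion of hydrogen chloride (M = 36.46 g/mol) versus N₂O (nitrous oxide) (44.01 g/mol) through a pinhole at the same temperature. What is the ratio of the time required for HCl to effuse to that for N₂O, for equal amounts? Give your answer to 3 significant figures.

0.910

Since effusion rate ∝ 1/√M, t_HCl/t_N₂O = √(M_HCl/M_N₂O) = √(36.46/44.01) = √0.8284 = 0.910.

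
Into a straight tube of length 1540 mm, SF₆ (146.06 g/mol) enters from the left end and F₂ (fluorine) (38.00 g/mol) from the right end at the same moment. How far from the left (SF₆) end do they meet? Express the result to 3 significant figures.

520 mm

Distances travelled in equal time are proportional to diffusion rates, so d_SF₆/d_F₂ = √(M_F₂/M_SF₆) = √(38.00/146.06) = 0.5101.
With d_SF₆ + d_F₂ = 1540 mm, d_F₂ = 1540/(1 + 0.5101) = 1020 mm.
d_SF₆ = 1540 − 1020 = 520 mm.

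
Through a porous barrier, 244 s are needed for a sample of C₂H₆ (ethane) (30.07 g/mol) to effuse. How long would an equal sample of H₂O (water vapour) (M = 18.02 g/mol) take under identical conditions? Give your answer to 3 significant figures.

189 s

From Graham's law, t_H₂O/t_C₂H₆ = √(M_H₂O/M_C₂H₆) = √(18.02/30.07) = √0.5993 = 0.7741.
So the time for H₂O is 244 × 0.7741 = 189 s.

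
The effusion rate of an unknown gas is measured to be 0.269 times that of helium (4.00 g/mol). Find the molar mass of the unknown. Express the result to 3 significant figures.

55.3 g/mol

Since effusion rate ∝ 1/√M, rate_X/rate_He = √(M_He/M_X).
0.269 = √(4.00/M_X)
M_X = 4.00 / 0.269² = 4.00 / 0.07236 = 55.3 g/mol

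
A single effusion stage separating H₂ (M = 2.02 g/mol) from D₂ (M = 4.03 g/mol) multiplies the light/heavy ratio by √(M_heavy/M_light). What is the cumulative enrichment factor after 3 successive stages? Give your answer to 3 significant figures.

After 3 stages the ratio has grown by (√(4.03/2.02))^3 = (4.03/2.02)^(3/2).
= 1.99505^(3/2) = 2.82.

2.82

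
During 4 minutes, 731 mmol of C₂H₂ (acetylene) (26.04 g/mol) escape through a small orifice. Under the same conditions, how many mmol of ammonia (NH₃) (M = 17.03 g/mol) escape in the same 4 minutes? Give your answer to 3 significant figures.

Graham's law gives rate_NH₃/rate_C₂H₂ = √(M_C₂H₂/M_NH₃) = √(26.04/17.03) = √1.529 = 1.237.
So the amount for NH₃ is 731 × 1.237 = 904 mmol.

904 mmol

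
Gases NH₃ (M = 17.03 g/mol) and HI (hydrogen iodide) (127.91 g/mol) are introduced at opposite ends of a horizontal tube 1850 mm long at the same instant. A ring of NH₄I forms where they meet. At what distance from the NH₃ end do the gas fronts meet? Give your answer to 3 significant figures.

1360 mm

Distances travelled in equal time are proportional to diffusion rates, so d_NH₃/d_HI = √(M_HI/M_NH₃) = √(127.91/17.03) = 2.741.
With d_NH₃ + d_HI = 1850 mm, d_HI = 1850/(1 + 2.741) = 494.6 mm.
d_NH₃ = 1850 − 494.6 = 1360 mm.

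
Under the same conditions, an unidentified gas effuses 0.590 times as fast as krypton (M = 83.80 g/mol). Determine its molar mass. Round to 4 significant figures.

240.7 g/mol

Using Graham's law: rate_X/rate_Kr = √(M_Kr/M_X).
0.590 = √(83.80/M_X)
M_X = 83.80 / 0.590² = 83.80 / 0.3481 = 240.7 g/mol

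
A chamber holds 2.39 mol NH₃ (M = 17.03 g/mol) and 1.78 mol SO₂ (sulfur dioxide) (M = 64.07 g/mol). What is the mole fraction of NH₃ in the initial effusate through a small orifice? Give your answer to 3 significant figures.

0.723

Each component's effusion rate ∝ (its partial pressure)·(1/√M) ∝ n_i/√M_i.
Mole fraction of NH₃ in the effusate = (n_NH₃/√M_NH₃) / (n_NH₃/√M_NH₃ + n_SO₂/√M_SO₂)
= (2.39/√17.03) / (2.39/√17.03 + 1.78/√64.07) = 0.5791/(0.5791 + 0.2224) = 0.723.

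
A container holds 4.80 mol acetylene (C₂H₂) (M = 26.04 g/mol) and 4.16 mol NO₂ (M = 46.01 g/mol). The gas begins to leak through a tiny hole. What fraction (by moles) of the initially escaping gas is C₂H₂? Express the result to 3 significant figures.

0.605

Effusion rate of each component ∝ n_i/√M_i (partial pressure × 1/√M).
So x_C₂H₂ in the escaping gas = (n_C₂H₂/√M_C₂H₂) / Σ(n_i/√M_i)
= (4.80/√26.04) / (4.80/√26.04 + 4.16/√46.01) = 0.9406/(0.9406 + 0.6133) = 0.605.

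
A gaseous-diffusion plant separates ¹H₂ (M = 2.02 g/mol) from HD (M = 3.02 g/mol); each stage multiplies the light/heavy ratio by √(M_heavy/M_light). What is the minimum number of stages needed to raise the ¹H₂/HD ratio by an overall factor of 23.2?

Single-stage factor α = √(3.02/2.02), so ln α = ½ ln(1.49505) = 0.2011.
Need α^N ≥ 23.2 ⇒ N ≥ ln(23.2) / ln α = 3.144 / 0.2011 = 15.64.
So at least 16 stages are needed.

16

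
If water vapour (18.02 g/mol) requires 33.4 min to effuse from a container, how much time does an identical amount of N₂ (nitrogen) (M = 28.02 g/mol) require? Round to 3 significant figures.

Using Graham's law: t_N₂/t_H₂O = √(M_N₂/M_H₂O) = √(28.02/18.02) = √1.555 = 1.247.
So the time for N₂ is 33.4 × 1.247 = 41.6 min.

41.6 min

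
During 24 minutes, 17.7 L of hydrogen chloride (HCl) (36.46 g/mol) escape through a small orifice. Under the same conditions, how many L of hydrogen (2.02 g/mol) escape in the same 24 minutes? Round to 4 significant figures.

Since effusion rate ∝ 1/√M, rate_H₂/rate_HCl = √(M_HCl/M_H₂) = √(36.46/2.02) = √18.05 = 4.248.
So the volume for H₂ is 17.7 × 4.248 = 75.20 L.

75.20 L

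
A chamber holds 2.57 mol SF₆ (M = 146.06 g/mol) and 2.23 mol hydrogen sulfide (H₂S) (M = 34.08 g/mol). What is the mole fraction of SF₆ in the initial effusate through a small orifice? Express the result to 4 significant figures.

Effusion rate of each component ∝ n_i/√M_i (partial pressure × 1/√M).
x_SF₆(eff) = (n_SF₆/√M_SF₆) / (n_SF₆/√M_SF₆ + n_H₂S/√M_H₂S)
= (2.57/√146.06) / (2.57/√146.06 + 2.23/√34.08) = 0.2127/(0.2127 + 0.3820) = 0.3576.

0.3576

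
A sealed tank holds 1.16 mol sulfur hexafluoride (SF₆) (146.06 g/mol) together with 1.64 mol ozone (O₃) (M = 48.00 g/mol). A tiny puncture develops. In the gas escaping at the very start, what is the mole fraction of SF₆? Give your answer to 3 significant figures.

0.288

Each component's effusion rate ∝ (its partial pressure)·(1/√M) ∝ n_i/√M_i.
So x_SF₆ in the escaping gas = (n_SF₆/√M_SF₆) / Σ(n_i/√M_i)
= (1.16/√146.06) / (1.16/√146.06 + 1.64/√48.00) = 0.09598/(0.09598 + 0.2367) = 0.288.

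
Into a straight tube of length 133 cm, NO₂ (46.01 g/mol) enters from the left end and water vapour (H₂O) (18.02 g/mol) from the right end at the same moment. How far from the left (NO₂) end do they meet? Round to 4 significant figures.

The fronts meet when d_NO₂ + d_H₂O = L with d_NO₂/d_H₂O = √(M_H₂O/M_NO₂) (Graham's law). Here √(M_H₂O/M_NO₂) = √(18.02/46.01) = 0.6258.
With d_NO₂ + d_H₂O = 133 cm, d_H₂O = 133/(1 + 0.6258) = 81.80 cm.
d_NO₂ = 133 − 81.80 = 51.20 cm.

51.20 cm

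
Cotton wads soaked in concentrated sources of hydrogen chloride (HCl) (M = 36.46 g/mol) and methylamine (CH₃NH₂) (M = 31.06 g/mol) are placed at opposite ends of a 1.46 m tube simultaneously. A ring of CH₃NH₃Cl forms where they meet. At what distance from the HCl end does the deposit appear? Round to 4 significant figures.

Distances travelled in equal time are proportional to diffusion rates, so d_HCl/d_CH₃NH₂ = √(M_CH₃NH₂/M_HCl) = √(31.06/36.46) = 0.9230.
With d_HCl + d_CH₃NH₂ = 1.46 m, d_CH₃NH₂ = 1.46/(1 + 0.9230) = 0.7592 m.
d_HCl = 1.46 − 0.7592 = 0.7008 m.

0.7008 m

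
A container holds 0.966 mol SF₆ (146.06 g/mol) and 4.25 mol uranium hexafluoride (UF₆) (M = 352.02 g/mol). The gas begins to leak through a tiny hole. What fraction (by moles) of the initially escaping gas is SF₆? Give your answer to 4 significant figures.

0.2608

Rate_i ∝ x_i/√M_i (Graham's law weighted by mole fraction), so the effusate composition follows n_i/√M_i.
So x_SF₆ in the escaping gas = (n_SF₆/√M_SF₆) / Σ(n_i/√M_i)
= (0.966/√146.06) / (0.966/√146.06 + 4.25/√352.02) = 0.07993/(0.07993 + 0.2265) = 0.2608.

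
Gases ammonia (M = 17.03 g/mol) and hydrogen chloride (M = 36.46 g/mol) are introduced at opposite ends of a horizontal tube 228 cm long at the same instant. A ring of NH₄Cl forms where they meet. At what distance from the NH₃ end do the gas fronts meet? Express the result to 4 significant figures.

The fronts meet when d_NH₃ + d_HCl = L with d_NH₃/d_HCl = √(M_HCl/M_NH₃) (Graham's law). Here √(M_HCl/M_NH₃) = √(36.46/17.03) = 1.463.
With d_NH₃ + d_HCl = 228 cm, d_HCl = 228/(1 + 1.463) = 92.56 cm.
d_NH₃ = 228 − 92.56 = 135.4 cm.

135.4 cm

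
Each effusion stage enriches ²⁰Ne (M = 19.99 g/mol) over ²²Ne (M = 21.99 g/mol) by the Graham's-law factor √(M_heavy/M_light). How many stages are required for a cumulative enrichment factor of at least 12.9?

54

Per stage α = (21.99/19.99)^(1/2) = 1.10005^0.5, giving ln α = 0.04768.
Need α^N ≥ 12.9 ⇒ N ≥ ln(12.9) / ln α = 2.557 / 0.04768 = 53.64.
Rounding up, N = 54 stages.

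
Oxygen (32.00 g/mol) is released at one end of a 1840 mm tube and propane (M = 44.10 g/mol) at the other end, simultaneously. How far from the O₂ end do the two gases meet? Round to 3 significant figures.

994 mm

Graham's law gives d_O₂/d_C₃H₈ = rate_O₂/rate_C₃H₈ = √(M_C₃H₈/M_O₂) = √(44.10/32.00) = 1.174.
With d_O₂ + d_C₃H₈ = 1840 mm, d_C₃H₈ = 1840/(1 + 1.174) = 846.4 mm.
d_O₂ = 1840 − 846.4 = 994 mm.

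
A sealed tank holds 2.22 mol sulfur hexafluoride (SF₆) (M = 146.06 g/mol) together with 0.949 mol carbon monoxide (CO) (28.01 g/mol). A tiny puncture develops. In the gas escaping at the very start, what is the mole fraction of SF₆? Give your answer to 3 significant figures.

Effusion rate of each component ∝ n_i/√M_i (partial pressure × 1/√M).
x_SF₆(eff) = (n_SF₆/√M_SF₆) / (n_SF₆/√M_SF₆ + n_CO/√M_CO)
= (2.22/√146.06) / (2.22/√146.06 + 0.949/√28.01) = 0.1837/(0.1837 + 0.1793) = 0.506.

0.506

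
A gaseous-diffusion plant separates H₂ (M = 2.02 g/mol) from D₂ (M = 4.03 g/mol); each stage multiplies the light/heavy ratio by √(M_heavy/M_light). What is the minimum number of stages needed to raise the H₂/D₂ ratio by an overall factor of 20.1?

9

Per stage α = (4.03/2.02)^(1/2) = 1.99505^0.5, giving ln α = 0.3453.
Need α^N ≥ 20.1 ⇒ N ≥ ln(20.1) / ln α = 3.001 / 0.3453 = 8.69.
Rounding up, N = 9 stages.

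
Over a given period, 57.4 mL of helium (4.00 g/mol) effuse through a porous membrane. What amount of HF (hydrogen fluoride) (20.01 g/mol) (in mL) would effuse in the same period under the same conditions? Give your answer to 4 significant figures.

25.66 mL

Graham's law gives rate_HF/rate_He = √(M_He/M_HF) = √(4.00/20.01) = √0.1999 = 0.4471.
So the volume for HF is 57.4 × 0.4471 = 25.66 mL.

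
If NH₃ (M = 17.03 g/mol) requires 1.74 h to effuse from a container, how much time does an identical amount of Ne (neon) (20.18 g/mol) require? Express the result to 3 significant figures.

From Graham's law, t_Ne/t_NH₃ = √(M_Ne/M_NH₃) = √(20.18/17.03) = √1.185 = 1.089.
So the time for Ne is 1.74 × 1.089 = 1.89 h.

1.89 h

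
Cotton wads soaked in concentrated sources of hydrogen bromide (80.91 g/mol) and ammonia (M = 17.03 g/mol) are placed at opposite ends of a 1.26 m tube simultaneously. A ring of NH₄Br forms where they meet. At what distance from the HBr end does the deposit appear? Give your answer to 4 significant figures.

0.3963 m

Graham's law gives d_HBr/d_NH₃ = rate_HBr/rate_NH₃ = √(M_NH₃/M_HBr) = √(17.03/80.91) = 0.4588.
With d_HBr + d_NH₃ = 1.26 m, d_NH₃ = 1.26/(1 + 0.4588) = 0.8637 m.
d_HBr = 1.26 − 0.8637 = 0.3963 m.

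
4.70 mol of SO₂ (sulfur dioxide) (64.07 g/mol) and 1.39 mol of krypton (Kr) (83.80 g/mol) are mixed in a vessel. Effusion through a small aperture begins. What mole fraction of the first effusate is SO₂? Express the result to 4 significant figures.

Effusion rate of each component ∝ n_i/√M_i (partial pressure × 1/√M).
x_SO₂(eff) = (n_SO₂/√M_SO₂) / (n_SO₂/√M_SO₂ + n_Kr/√M_Kr)
= (4.70/√64.07) / (4.70/√64.07 + 1.39/√83.80) = 0.5872/(0.5872 + 0.1518) = 0.7945.

0.7945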